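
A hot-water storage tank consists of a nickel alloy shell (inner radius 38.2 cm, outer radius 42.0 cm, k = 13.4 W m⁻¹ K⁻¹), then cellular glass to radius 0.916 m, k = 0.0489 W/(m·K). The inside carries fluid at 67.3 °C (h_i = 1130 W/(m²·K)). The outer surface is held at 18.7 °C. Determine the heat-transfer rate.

Treat each layer as a resistance in series:
  R_conv,in = 1/(4πr²h) = 1/(4π·0.382²·1130) = 4.826×10^-4 K/W
  R_nickel alloy = (1/0.382 − 1/0.420)/(4πk) = 0.2368/(4π·13.4) = 0.001407 K/W
  R_cellular glass = (1/0.420 − 1/0.916)/(4πk) = 1.289/(4π·0.0489) = 2.098 K/W
ΣR = 4.826×10^-4 + 0.001407 + 2.098 = 2.100 K/W
Q = ΔT/ΣR = (67.3 °C − 18.7 °C)/2.100 = 23.1 W

Q = 23.1 W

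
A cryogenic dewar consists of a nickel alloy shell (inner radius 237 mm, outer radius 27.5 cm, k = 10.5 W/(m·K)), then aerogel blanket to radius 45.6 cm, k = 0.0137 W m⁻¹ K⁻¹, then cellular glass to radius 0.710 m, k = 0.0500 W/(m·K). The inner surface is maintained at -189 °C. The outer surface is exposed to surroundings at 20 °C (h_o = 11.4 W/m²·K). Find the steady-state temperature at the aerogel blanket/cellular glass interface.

T = -7.3 °C

Series thermal resistances, inner to outer:
  R_nickel alloy = (1/0.237 − 1/0.275)/(4πk) = 0.5830/(4π·10.5) = 0.004419 K/W
  R_aerogel blanket = (1/0.275 − 1/0.456)/(4πk) = 1.443/(4π·0.0137) = 8.384 K/W
  R_cellular glass = (1/0.456 − 1/0.710)/(4πk) = 0.7845/(4π·0.0500) = 1.249 K/W
  R_conv,out = 1/(4πr²h) = 1/(4π·0.710²·11.4) = 0.01385 K/W
ΣR = 0.004419 + 8.384 + 1.249 + 0.01385 = 9.651 K/W
Q = ΔT/ΣR = (-189 °C − 20 °C)/9.651 = -21.66 W
From the inner boundary to the aerogel blanket/cellular glass interface, ΣR_partial = 8.388 K/W.
T_interface = T_in − Q·ΣR_partial = -189 °C − (-21.66)(8.388) = -7.3 °C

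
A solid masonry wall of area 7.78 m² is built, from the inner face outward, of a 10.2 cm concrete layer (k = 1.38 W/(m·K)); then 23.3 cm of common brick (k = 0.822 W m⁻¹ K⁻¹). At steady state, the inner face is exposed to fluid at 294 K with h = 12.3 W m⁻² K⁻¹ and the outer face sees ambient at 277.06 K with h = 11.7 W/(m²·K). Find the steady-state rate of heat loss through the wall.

Resistance network (inner→outer):
  R_conv,in = 1/(hA) = 1/(12.3·7.78) = 0.01045 K/W
  R_concrete = L/(kA) = 0.102/(1.38·7.78) = 0.009500 K/W
  R_common brick = L/(kA) = 0.233/(0.822·7.78) = 0.03643 K/W
  R_conv,out = 1/(hA) = 1/(11.7·7.78) = 0.01099 K/W
ΣR = 0.01045 + 0.009500 + 0.03643 + 0.01099 = 0.06737 K/W
Q = ΔT/ΣR = (294 K − 277.06 K)/0.06737 = 251 W

Q = 251 W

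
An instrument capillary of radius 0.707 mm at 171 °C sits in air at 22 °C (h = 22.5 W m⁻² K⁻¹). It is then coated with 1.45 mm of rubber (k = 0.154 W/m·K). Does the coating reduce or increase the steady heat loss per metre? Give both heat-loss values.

increases: 14.9 → 33.6 W/m

Critical radius for a cylinder: r_cr = k/h = 0.00684 m = 0.684 cm.
Outer radius after coating: r₂ = 7.07×10^-4 + 0.00145 = 0.002157 m.
Since r₁ < r_cr and r₂ ≤ r_cr, the coating moves toward the maximum at r_cr — heat loss rises.
Bare: R = 1/(2πr₁h) = 10.01 m·K/W; Q = 149/10.01 = 14.9 W/m.
Coated: R = R_cond + R_conv = 4.432 m·K/W; Q = 149/4.432 = 33.6 W/m.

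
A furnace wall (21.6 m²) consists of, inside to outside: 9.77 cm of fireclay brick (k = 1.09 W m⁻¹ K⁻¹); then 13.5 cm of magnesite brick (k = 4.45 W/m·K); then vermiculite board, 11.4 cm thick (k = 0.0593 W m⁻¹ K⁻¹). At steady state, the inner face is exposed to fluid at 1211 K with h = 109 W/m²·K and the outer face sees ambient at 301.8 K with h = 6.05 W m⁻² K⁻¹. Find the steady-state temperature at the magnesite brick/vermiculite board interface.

T = 1158 K

Resistance network (inner→outer):
  R_conv,in = 1/(hA) = 1/(109·21.6) = 4.247×10^-4 K/W
  R_fireclay brick = L/(kA) = 0.0977/(1.09·21.6) = 0.004150 K/W
  R_magnesite brick = L/(kA) = 0.135/(4.45·21.6) = 0.001404 K/W
  R_vermiculite board = L/(kA) = 0.114/(0.0593·21.6) = 0.08900 K/W
  R_conv,out = 1/(hA) = 1/(6.05·21.6) = 0.007652 K/W
ΣR = 4.247×10^-4 + 0.004150 + 0.001404 + 0.08900 + 0.007652 = 0.1026 K/W
Q = ΔT/ΣR = (1211 K − 301.8 K)/0.1026 = 8862 W
From the inner boundary to the magnesite brick/vermiculite board interface, ΣR_partial = 0.005979 K/W.
T_interface = T_in − Q·ΣR_partial = 1211 K − (8862)(0.005979) = 1158 K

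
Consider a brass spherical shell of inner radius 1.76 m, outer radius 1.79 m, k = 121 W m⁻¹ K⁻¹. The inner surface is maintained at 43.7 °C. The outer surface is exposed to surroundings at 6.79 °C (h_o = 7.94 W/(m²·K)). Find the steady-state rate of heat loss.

Q = 11800 W

Series thermal resistances, inner to outer:
  R_brass = (1/1.76 − 1/1.79)/(4πk) = 0.009523/(4π·121) = 6.263×10^-6 K/W
  R_conv,out = 1/(4πr²h) = 1/(4π·1.79²·7.94) = 0.003128 K/W
ΣR = 6.263×10^-6 + 0.003128 = 0.003134 K/W
Q = ΔT/ΣR = (43.7 °C − 6.79 °C)/0.003134 = 11800 W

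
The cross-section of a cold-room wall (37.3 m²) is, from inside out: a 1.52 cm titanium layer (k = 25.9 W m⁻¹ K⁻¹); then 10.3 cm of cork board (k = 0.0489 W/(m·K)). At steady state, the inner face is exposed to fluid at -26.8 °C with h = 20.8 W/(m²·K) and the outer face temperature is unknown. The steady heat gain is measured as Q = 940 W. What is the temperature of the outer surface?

T_out = 27.5 °C

Series resistances:
  R_conv,in = 1/(hA) = 1/(20.8·37.3) = 0.001289 K/W
  R_titanium = L/(kA) = 0.0152/(25.9·37.3) = 1.573×10^-5 K/W
  R_cork board = L/(kA) = 0.103/(0.0489·37.3) = 0.05647 K/W
ΣR = 0.05777 K/W
ΔT = Q·ΣR = 940 × 0.05777 = 54.30 K
Heat flows inward, so T_out = T_in + ΔT = -26.8 + 54.30 = 27.5 °C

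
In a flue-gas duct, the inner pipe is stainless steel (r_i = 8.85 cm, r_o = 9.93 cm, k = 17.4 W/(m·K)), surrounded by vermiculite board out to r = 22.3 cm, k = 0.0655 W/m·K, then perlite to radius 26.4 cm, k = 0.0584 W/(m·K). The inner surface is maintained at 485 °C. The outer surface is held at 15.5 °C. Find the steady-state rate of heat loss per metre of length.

Q' = 193 W/m

Treat each layer as a resistance in series:
  R'_stainless steel = ln(0.0993/0.0885)/(2πk) = 0.1151/(2π·17.4) = 0.001053 m·K/W
  R'_vermiculite board = ln(0.223/0.0993)/(2πk) = 0.8090/(2π·0.0655) = 1.966 m·K/W
  R'_perlite = ln(0.264/0.223)/(2πk) = 0.1688/(2π·0.0584) = 0.4600 m·K/W
ΣR = 0.001053 + 1.966 + 0.4600 = 2.427 m·K/W
Q' = ΔT/ΣR = (485 °C − 15.5 °C)/2.427 = 193 W/m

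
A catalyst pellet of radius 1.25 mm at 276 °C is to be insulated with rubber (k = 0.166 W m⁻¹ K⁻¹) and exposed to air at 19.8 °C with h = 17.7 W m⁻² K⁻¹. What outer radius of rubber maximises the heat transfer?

r_cr = 1.88 cm

For a sphere, r_cr = 2k_ins/h = 2·0.166/17.7 = 0.0188 m = 1.88 cm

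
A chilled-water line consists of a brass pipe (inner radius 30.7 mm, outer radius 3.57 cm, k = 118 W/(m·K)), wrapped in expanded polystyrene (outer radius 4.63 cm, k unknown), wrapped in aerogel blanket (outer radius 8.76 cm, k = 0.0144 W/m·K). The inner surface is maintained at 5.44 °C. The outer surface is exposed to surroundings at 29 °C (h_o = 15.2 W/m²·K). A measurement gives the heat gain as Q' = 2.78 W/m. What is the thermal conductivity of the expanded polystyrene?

k = 0.0316 W/m·K

ΣR = ΔT/Q' = |5.44 − 29|/2.78 = 8.475 m·K/W
Known resistances:
  R'_brass = ln(0.0357/0.0307)/(2πk) = 0.1509/(2π·118) = 2.035×10^-4 m·K/W
  R'_aerogel blanket = ln(0.0876/0.0463)/(2πk) = 0.6376/(2π·0.0144) = 7.047 m·K/W
  R'_conv,out = 1/(2πr h) = 1/(2π·0.0876·15.2) = 0.1195 m·K/W
R_expanded polystyrene = ΣR − ΣR_known = 8.475 − 7.167 = 1.308 m·K/W
ln(r₂/r₁)/(2πk) = 1.308 ⇒ k = 0.2600/(2π·1.308) = 0.0316 W/m·K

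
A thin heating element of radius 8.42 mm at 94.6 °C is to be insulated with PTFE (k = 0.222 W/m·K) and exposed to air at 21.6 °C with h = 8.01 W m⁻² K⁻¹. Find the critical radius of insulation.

For a cylinder, r_cr = k_ins/h = 0.222/8.01 = 0.0277 m = 2.77 cm

r_cr = 2.77 cm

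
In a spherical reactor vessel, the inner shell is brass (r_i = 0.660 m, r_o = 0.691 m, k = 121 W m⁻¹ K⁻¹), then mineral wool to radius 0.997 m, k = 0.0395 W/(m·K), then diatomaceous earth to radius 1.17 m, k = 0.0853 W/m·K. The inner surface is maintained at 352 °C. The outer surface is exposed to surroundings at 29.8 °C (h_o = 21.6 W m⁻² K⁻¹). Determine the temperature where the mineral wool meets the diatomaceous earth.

Series thermal resistances, inner to outer:
  R_brass = (1/0.660 − 1/0.691)/(4πk) = 0.06797/(4π·121) = 4.470×10^-5 K/W
  R_mineral wool = (1/0.691 − 1/0.997)/(4πk) = 0.4442/(4π·0.0395) = 0.8948 K/W
  R_diatomaceous earth = (1/0.997 − 1/1.17)/(4πk) = 0.1483/(4π·0.0853) = 0.1384 K/W
  R_conv,out = 1/(4πr²h) = 1/(4π·1.17²·21.6) = 0.002691 K/W
ΣR = 4.470×10^-5 + 0.8948 + 0.1384 + 0.002691 = 1.036 K/W
Q = ΔT/ΣR = (352 °C − 29.8 °C)/1.036 = 311.0 W
From the inner boundary to the mineral wool/diatomaceous earth interface, ΣR_partial = 0.8948 K/W.
T_interface = T_in − Q·ΣR_partial = 352 °C − (311.0)(0.8948) = 73.7 °C

T = 73.7 °C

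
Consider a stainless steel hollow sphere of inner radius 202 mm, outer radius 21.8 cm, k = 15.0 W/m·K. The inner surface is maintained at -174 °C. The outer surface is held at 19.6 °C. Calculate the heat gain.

Q = 4πk·ΔT/(1/r₁ − 1/r₂) = 4π × 15.0 × 193.6 / (1/0.202 − 1/0.218) = 1.00×10^5 W

Q = 100 kW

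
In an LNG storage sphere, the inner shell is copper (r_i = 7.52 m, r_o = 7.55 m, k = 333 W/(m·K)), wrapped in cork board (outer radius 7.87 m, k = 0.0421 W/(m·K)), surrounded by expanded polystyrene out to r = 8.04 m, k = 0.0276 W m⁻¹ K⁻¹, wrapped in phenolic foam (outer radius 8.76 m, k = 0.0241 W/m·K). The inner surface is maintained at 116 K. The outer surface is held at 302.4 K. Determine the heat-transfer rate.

Q = 3.61 kW

Treat each layer as a resistance in series:
  R_copper = (1/7.52 − 1/7.55)/(4πk) = 5.284×10^-4/(4π·333) = 1.263×10^-7 K/W
  R_cork board = (1/7.55 − 1/7.87)/(4πk) = 0.005386/(4π·0.0421) = 0.01018 K/W
  R_expanded polystyrene = (1/7.87 − 1/8.04)/(4πk) = 0.002687/(4π·0.0276) = 0.007746 K/W
  R_phenolic foam = (1/8.04 − 1/8.76)/(4πk) = 0.01022/(4π·0.0241) = 0.03376 K/W
ΣR = 1.263×10^-7 + 0.01018 + 0.007746 + 0.03376 = 0.05169 K/W
Q = ΔT/ΣR = (116 K − 302.4 K)/0.05169 = -3610 W
(Negative Q ⇒ heat flows inward; heat gain = 3610 W.)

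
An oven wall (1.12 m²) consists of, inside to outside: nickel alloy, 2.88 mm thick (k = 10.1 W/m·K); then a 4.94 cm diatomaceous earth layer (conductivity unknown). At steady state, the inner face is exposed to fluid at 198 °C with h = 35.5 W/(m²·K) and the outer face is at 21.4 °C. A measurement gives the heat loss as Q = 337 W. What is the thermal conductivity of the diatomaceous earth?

ΣR = ΔT/Q = |198 − 21.4|/337 = 0.5240 K/W
Known resistances:
  R_conv,in = 1/(hA) = 1/(35.5·1.12) = 0.02515 K/W
  R_nickel alloy = L/(kA) = 0.00288/(10.1·1.12) = 2.546×10^-4 K/W
R_diatomaceous earth = ΣR − ΣR_known = 0.5240 − 0.02540 = 0.4986 K/W
L/(kA) = 0.4986 ⇒ k = 0.0494/(0.4986·1.12) = 0.0885 W/m·K

k = 0.0885 W/m·K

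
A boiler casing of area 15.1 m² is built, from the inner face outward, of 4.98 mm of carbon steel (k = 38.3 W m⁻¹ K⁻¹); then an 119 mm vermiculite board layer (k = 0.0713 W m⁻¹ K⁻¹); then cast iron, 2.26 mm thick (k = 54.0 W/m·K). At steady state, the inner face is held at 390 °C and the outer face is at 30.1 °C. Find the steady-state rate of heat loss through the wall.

Q = 3260 W

Treat each layer as a resistance in series:
  R_carbon steel = L/(kA) = 0.00498/(38.3·15.1) = 8.611×10^-6 K/W
  R_vermiculite board = L/(kA) = 0.119/(0.0713·15.1) = 0.1105 K/W
  R_cast iron = L/(kA) = 0.00226/(54.0·15.1) = 2.772×10^-6 K/W
ΣR = 8.611×10^-6 + 0.1105 + 2.772×10^-6 = 0.1105 K/W
Q = ΔT/ΣR = (390 °C − 30.1 °C)/0.1105 = 3260 W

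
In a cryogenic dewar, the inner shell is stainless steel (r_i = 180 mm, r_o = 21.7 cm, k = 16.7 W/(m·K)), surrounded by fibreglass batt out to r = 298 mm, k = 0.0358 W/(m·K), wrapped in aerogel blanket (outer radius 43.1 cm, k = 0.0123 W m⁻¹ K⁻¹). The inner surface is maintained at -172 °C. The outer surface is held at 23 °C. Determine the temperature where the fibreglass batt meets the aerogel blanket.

T = -115 °C

Resistance network (inner→outer):
  R_stainless steel = (1/0.180 − 1/0.217)/(4πk) = 0.9473/(4π·16.7) = 0.004514 K/W
  R_fibreglass batt = (1/0.217 − 1/0.298)/(4πk) = 1.253/(4π·0.0358) = 2.784 K/W
  R_aerogel blanket = (1/0.298 − 1/0.431)/(4πk) = 1.036/(4π·0.0123) = 6.700 K/W
ΣR = 0.004514 + 2.784 + 6.700 = 9.489 K/W
Q = ΔT/ΣR = (-172 °C − 23 °C)/9.489 = -20.55 W
From the inner boundary to the fibreglass batt/aerogel blanket interface, ΣR_partial = 2.789 K/W.
T_interface = T_in − Q·ΣR_partial = -172 °C − (-20.55)(2.789) = -115 °C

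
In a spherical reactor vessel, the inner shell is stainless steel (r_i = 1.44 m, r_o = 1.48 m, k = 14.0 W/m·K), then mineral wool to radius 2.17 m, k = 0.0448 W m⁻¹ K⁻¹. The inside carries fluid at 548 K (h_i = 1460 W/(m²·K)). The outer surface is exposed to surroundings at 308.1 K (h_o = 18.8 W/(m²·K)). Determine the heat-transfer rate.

Series thermal resistances, inner to outer:
  R_conv,in = 1/(4πr²h) = 1/(4π·1.44²·1460) = 2.629×10^-5 K/W
  R_stainless steel = (1/1.44 − 1/1.48)/(4πk) = 0.01877/(4π·14.0) = 1.067×10^-4 K/W
  R_mineral wool = (1/1.48 − 1/2.17)/(4πk) = 0.2148/(4π·0.0448) = 0.3816 K/W
  R_conv,out = 1/(4πr²h) = 1/(4π·2.17²·18.8) = 8.989×10^-4 K/W
ΣR = 2.629×10^-5 + 1.067×10^-4 + 0.3816 + 8.989×10^-4 = 0.3826 K/W
Q = ΔT/ΣR = (548 K − 308.1 K)/0.3826 = 627 W

Q = 627 W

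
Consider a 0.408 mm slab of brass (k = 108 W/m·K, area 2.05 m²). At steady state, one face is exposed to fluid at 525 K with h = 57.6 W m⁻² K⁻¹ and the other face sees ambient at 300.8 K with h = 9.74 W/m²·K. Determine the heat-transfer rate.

Treat each layer as a resistance in series:
  R_conv,in = 1/(hA) = 1/(57.6·2.05) = 0.008469 K/W
  R_brass = L/(kA) = 4.08×10^-4/(108·2.05) = 1.843×10^-6 K/W
  R_conv,out = 1/(hA) = 1/(9.74·2.05) = 0.05008 K/W
ΣR = 0.008469 + 1.843×10^-6 + 0.05008 = 0.05855 K/W
Q = ΔT/ΣR = (525 K − 300.8 K)/0.05855 = 3830 W

Q = 3.83 kW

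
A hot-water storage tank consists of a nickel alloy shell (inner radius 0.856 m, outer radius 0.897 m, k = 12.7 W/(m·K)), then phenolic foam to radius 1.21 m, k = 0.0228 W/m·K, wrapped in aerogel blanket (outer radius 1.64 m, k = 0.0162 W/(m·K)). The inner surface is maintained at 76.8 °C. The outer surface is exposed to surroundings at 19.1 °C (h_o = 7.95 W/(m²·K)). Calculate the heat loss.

Treat each layer as a resistance in series:
  R_nickel alloy = (1/0.856 − 1/0.897)/(4πk) = 0.05340/(4π·12.7) = 3.346×10^-4 K/W
  R_phenolic foam = (1/0.897 − 1/1.21)/(4πk) = 0.2884/(4π·0.0228) = 1.007 K/W
  R_aerogel blanket = (1/1.21 − 1/1.64)/(4πk) = 0.2167/(4π·0.0162) = 1.064 K/W
  R_conv,out = 1/(4πr²h) = 1/(4π·1.64²·7.95) = 0.003722 K/W
ΣR = 3.346×10^-4 + 1.007 + 1.064 + 0.003722 = 2.075 K/W
Q = ΔT/ΣR = (76.8 °C − 19.1 °C)/2.075 = 27.8 W

Q = 27.8 W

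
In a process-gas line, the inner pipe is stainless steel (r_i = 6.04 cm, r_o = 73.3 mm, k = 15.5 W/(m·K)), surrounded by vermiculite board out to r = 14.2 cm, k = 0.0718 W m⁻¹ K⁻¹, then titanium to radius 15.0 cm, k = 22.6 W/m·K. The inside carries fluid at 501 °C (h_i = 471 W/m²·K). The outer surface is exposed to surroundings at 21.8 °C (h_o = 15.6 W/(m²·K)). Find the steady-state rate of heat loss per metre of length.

Q' = 311 W/m

Resistance network (inner→outer):
  R'_conv,in = 1/(2πr h) = 1/(2π·0.0604·471) = 0.005595 m·K/W
  R'_stainless steel = ln(0.0733/0.0604)/(2πk) = 0.1936/(2π·15.5) = 0.001988 m·K/W
  R'_vermiculite board = ln(0.142/0.0733)/(2πk) = 0.6613/(2π·0.0718) = 1.466 m·K/W
  R'_titanium = ln(0.150/0.142)/(2πk) = 0.05481/(2π·22.6) = 3.860×10^-4 m·K/W
  R'_conv,out = 1/(2πr h) = 1/(2π·0.150·15.6) = 0.06801 m·K/W
ΣR = 0.005595 + 0.001988 + 1.466 + 3.860×10^-4 + 0.06801 = 1.542 m·K/W
Q' = ΔT/ΣR = (501 °C − 21.8 °C)/1.542 = 311 W/m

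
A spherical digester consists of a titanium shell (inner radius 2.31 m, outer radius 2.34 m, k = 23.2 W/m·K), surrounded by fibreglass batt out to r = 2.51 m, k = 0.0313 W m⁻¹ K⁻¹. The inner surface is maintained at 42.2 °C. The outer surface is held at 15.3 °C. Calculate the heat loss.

Treat each layer as a resistance in series:
  R_titanium = (1/2.31 − 1/2.34)/(4πk) = 0.005550/(4π·23.2) = 1.904×10^-5 K/W
  R_fibreglass batt = (1/2.34 − 1/2.51)/(4πk) = 0.02894/(4π·0.0313) = 0.07359 K/W
ΣR = 1.904×10^-5 + 0.07359 = 0.07361 K/W
Q = ΔT/ΣR = (42.2 °C − 15.3 °C)/0.07361 = 365 W

Q = 365 W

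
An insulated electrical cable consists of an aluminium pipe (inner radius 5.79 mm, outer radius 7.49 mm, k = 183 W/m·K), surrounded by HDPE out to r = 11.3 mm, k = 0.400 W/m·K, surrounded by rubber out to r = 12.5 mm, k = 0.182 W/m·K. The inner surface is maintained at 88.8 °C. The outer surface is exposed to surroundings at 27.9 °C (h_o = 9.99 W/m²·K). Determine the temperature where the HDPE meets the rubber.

T = 82.3 °C

Resistance network (inner→outer):
  R'_aluminium = ln(0.00749/0.00579)/(2πk) = 0.2574/(2π·183) = 2.239×10^-4 m·K/W
  R'_HDPE = ln(0.0113/0.00749)/(2πk) = 0.4112/(2π·0.400) = 0.1636 m·K/W
  R'_rubber = ln(0.0125/0.0113)/(2πk) = 0.1009/(2π·0.182) = 0.08826 m·K/W
  R'_conv,out = 1/(2πr h) = 1/(2π·0.0125·9.99) = 1.275 m·K/W
ΣR = 2.239×10^-4 + 0.1636 + 0.08826 + 1.275 = 1.527 m·K/W
Q' = ΔT/ΣR = (88.8 °C − 27.9 °C)/1.527 = 39.88 W/m
From the inner boundary to the HDPE/rubber interface, ΣR_partial = 0.1638 m·K/W.
T_interface = T_in − Q'·ΣR_partial = 88.8 °C − (39.88)(0.1638) = 82.3 °C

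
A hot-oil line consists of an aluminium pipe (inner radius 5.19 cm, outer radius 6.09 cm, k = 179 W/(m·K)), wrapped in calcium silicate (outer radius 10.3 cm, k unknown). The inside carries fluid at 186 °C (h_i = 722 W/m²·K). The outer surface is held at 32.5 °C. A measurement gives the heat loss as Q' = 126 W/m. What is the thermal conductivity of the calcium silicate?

ΣR = ΔT/Q' = |186 − 32.5|/126 = 1.218 m·K/W
Known resistances:
  R'_conv,in = 1/(2πr h) = 1/(2π·0.0519·722) = 0.004247 m·K/W
  R'_aluminium = ln(0.0609/0.0519)/(2πk) = 0.1599/(2π·179) = 1.422×10^-4 m·K/W
R_calcium silicate = ΣR − ΣR_known = 1.218 − 0.004389 = 1.214 m·K/W
ln(r₂/r₁)/(2πk) = 1.214 ⇒ k = 0.5255/(2π·1.214) = 0.0689 W/m·K

k = 0.0689 W/m·K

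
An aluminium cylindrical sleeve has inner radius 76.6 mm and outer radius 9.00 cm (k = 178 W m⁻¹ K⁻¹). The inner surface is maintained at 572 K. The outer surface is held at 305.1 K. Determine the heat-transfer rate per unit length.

Q' = 1.85×10^6 W/m

Q' = 2πk·ΔT/ln(r₂/r₁) = 2π × 178 × 266.9 / ln(0.0900/0.0766) = 1.85×10^6 W/m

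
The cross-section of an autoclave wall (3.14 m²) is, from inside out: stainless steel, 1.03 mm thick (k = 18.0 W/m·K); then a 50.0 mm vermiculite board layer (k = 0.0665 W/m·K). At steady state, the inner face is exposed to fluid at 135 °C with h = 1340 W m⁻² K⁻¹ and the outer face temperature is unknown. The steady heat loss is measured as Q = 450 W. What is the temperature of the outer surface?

Series resistances:
  R_conv,in = 1/(hA) = 1/(1340·3.14) = 2.377×10^-4 K/W
  R_stainless steel = L/(kA) = 0.00103/(18.0·3.14) = 1.822×10^-5 K/W
  R_vermiculite board = L/(kA) = 0.0500/(0.0665·3.14) = 0.2395 K/W
ΣR = 0.2397 K/W
ΔT = Q·ΣR = 450 × 0.2397 = 107.9 K
Heat flows outward, so T_out = T_in − ΔT = 135 − 107.9 = 27.1 °C

T_out = 27.1 °C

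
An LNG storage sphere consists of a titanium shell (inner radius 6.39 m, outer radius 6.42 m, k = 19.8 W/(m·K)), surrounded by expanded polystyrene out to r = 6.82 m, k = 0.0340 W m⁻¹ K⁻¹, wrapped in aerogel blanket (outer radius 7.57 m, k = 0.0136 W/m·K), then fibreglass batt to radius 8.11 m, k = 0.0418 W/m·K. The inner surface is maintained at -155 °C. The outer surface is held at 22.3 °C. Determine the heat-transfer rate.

Q = 1440 W

Resistance network (inner→outer):
  R_titanium = (1/6.39 − 1/6.42)/(4πk) = 7.313×10^-4/(4π·19.8) = 2.939×10^-6 K/W
  R_expanded polystyrene = (1/6.42 − 1/6.82)/(4πk) = 0.009136/(4π·0.0340) = 0.02138 K/W
  R_aerogel blanket = (1/6.82 − 1/7.57)/(4πk) = 0.01453/(4π·0.0136) = 0.08500 K/W
  R_fibreglass batt = (1/7.57 − 1/8.11)/(4πk) = 0.008796/(4π·0.0418) = 0.01675 K/W
ΣR = 2.939×10^-6 + 0.02138 + 0.08500 + 0.01675 = 0.1231 K/W
Q = ΔT/ΣR = (-155 °C − 22.3 °C)/0.1231 = -1440 W
(Negative Q ⇒ heat flows inward; heat gain = 1440 W.)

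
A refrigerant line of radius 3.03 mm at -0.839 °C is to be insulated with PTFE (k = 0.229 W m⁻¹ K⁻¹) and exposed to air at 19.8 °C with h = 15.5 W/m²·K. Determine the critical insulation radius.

For a cylinder, r_cr = k_ins/h = 0.229/15.5 = 0.0148 m = 1.48 cm

r_cr = 1.48 cm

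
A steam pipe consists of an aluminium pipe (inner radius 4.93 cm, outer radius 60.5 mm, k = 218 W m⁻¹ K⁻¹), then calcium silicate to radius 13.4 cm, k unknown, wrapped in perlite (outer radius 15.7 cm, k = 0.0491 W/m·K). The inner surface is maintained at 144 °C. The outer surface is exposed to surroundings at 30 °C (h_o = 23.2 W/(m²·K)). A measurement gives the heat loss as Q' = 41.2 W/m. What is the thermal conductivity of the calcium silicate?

k = 0.0573 W/m·K

ΣR = ΔT/Q' = |144 − 30|/41.2 = 2.767 m·K/W
Known resistances:
  R'_aluminium = ln(0.0605/0.0493)/(2πk) = 0.2047/(2π·218) = 1.495×10^-4 m·K/W
  R'_perlite = ln(0.157/0.134)/(2πk) = 0.1584/(2π·0.0491) = 0.5135 m·K/W
  R'_conv,out = 1/(2πr h) = 1/(2π·0.157·23.2) = 0.04370 m·K/W
R_calcium silicate = ΣR − ΣR_known = 2.767 − 0.5573 = 2.210 m·K/W
ln(r₂/r₁)/(2πk) = 2.210 ⇒ k = 0.7952/(2π·2.210) = 0.0573 W/m·K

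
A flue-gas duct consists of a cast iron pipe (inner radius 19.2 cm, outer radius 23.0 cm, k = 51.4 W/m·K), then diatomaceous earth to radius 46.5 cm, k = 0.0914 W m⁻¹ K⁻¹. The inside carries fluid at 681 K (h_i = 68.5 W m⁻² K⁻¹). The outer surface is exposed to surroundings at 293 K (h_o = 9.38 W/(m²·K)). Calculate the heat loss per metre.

Series thermal resistances, inner to outer:
  R'_conv,in = 1/(2πr h) = 1/(2π·0.192·68.5) = 0.01210 m·K/W
  R'_cast iron = ln(0.230/0.192)/(2πk) = 0.1806/(2π·51.4) = 5.592×10^-4 m·K/W
  R'_diatomaceous earth = ln(0.465/0.230)/(2πk) = 0.7040/(2π·0.0914) = 1.226 m·K/W
  R'_conv,out = 1/(2πr h) = 1/(2π·0.465·9.38) = 0.03649 m·K/W
ΣR = 0.01210 + 5.592×10^-4 + 1.226 + 0.03649 = 1.275 m·K/W
Q' = ΔT/ΣR = (681 K − 293 K)/1.275 = 304 W/m

Q' = 304 W/m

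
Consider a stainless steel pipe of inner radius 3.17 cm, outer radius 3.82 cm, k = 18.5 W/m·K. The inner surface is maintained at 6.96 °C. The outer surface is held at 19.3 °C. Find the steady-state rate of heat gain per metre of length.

Q' = 2πk·ΔT/ln(r₂/r₁) = 2π × 18.5 × 12.34 / ln(0.0382/0.0317) = 7690 W/m

Q' = 7.69 kW/m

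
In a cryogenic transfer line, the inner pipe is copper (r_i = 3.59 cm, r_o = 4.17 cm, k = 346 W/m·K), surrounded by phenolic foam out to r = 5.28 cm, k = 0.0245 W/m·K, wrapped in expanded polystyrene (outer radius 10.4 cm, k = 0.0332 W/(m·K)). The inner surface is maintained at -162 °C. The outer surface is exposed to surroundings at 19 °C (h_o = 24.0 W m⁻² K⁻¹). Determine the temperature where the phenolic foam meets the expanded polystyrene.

Resistance network (inner→outer):
  R'_copper = ln(0.0417/0.0359)/(2πk) = 0.1498/(2π·346) = 6.889×10^-5 m·K/W
  R'_phenolic foam = ln(0.0528/0.0417)/(2πk) = 0.2360/(2π·0.0245) = 1.533 m·K/W
  R'_expanded polystyrene = ln(0.104/0.0528)/(2πk) = 0.6779/(2π·0.0332) = 3.250 m·K/W
  R'_conv,out = 1/(2πr h) = 1/(2π·0.104·24.0) = 0.06376 m·K/W
ΣR = 6.889×10^-5 + 1.533 + 3.250 + 0.06376 = 4.847 m·K/W
Q' = ΔT/ΣR = (-162 °C − 19 °C)/4.847 = -37.34 W/m
From the inner boundary to the phenolic foam/expanded polystyrene interface, ΣR_partial = 1.533 m·K/W.
T_interface = T_in − Q'·ΣR_partial = -162 °C − (-37.34)(1.533) = -105 °C

T = -105 °C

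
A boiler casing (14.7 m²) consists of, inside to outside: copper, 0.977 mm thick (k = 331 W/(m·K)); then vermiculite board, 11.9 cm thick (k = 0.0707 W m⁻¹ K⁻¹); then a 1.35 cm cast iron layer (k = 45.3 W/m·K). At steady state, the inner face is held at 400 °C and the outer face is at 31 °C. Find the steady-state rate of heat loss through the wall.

Q = 3.22 kW

Treat each layer as a resistance in series:
  R_copper = L/(kA) = 9.77×10^-4/(331·14.7) = 2.008×10^-7 K/W
  R_vermiculite board = L/(kA) = 0.119/(0.0707·14.7) = 0.1145 K/W
  R_cast iron = L/(kA) = 0.0135/(45.3·14.7) = 2.027×10^-5 K/W
ΣR = 2.008×10^-7 + 0.1145 + 2.027×10^-5 = 0.1145 K/W
Q = ΔT/ΣR = (400 °C − 31 °C)/0.1145 = 3220 W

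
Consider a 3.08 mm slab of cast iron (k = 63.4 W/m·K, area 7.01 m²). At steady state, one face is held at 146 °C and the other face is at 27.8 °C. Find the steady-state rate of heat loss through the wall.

Q = kA·ΔT/L = 63.4 × 7.01 × |146 °C − 27.8 °C| / 0.00308 = 1.71×10^7 W

Q = 17100 kW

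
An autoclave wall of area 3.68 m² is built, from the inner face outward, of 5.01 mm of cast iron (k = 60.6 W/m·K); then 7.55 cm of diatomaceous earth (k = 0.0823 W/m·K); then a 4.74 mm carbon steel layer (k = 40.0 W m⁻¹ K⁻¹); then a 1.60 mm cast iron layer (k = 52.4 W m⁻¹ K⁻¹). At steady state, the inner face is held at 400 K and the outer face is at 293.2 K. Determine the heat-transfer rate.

Resistance network (inner→outer):
  R_cast iron = L/(kA) = 0.00501/(60.6·3.68) = 2.247×10^-5 K/W
  R_diatomaceous earth = L/(kA) = 0.0755/(0.0823·3.68) = 0.2493 K/W
  R_carbon steel = L/(kA) = 0.00474/(40.0·3.68) = 3.220×10^-5 K/W
  R_cast iron = L/(kA) = 0.00160/(52.4·3.68) = 8.297×10^-6 K/W
ΣR = 2.247×10^-5 + 0.2493 + 3.220×10^-5 + 8.297×10^-6 = 0.2494 K/W
Q = ΔT/ΣR = (400 K − 293.2 K)/0.2494 = 428 W

Q = 428 W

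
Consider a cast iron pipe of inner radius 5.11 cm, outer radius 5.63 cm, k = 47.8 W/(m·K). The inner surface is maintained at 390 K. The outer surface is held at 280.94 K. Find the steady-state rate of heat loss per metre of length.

Q' = 2πk·ΔT/ln(r₂/r₁) = 2π × 47.8 × 109.06 / ln(0.0563/0.0511) = 3.38×10^5 W/m

Q' = 3.38×10^5 W/m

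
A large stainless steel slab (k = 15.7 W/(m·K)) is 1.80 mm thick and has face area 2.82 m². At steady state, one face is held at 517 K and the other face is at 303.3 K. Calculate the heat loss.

Q = kA·ΔT/L = 15.7 × 2.82 × |517 K − 303.3 K| / 0.00180 = 5.26×10^6 W

Q = 5260 kW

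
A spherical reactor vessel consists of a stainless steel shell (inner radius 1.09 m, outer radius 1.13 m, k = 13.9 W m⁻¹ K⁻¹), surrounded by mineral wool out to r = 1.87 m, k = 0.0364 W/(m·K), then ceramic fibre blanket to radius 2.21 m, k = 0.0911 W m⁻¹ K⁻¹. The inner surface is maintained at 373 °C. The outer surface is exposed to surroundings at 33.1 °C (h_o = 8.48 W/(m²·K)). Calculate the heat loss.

Treat each layer as a resistance in series:
  R_stainless steel = (1/1.09 − 1/1.13)/(4πk) = 0.03248/(4π·13.9) = 1.859×10^-4 K/W
  R_mineral wool = (1/1.13 − 1/1.87)/(4πk) = 0.3502/(4π·0.0364) = 0.7656 K/W
  R_ceramic fibre blanket = (1/1.87 − 1/2.21)/(4πk) = 0.08227/(4π·0.0911) = 0.07186 K/W
  R_conv,out = 1/(4πr²h) = 1/(4π·2.21²·8.48) = 0.001921 K/W
ΣR = 1.859×10^-4 + 0.7656 + 0.07186 + 0.001921 = 0.8396 K/W
Q = ΔT/ΣR = (373 °C − 33.1 °C)/0.8396 = 405 W

Q = 405 W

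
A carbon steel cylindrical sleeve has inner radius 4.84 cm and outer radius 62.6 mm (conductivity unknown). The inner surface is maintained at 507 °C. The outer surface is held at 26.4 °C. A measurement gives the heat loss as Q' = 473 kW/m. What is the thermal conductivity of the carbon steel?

k = 40.3 W/m·K

ΣR = ΔT/Q' = |507 − 26.4|/4.73×10^5 = 0.001016 m·K/W
ln(r₂/r₁)/(2πk) = 0.001016 ⇒ k = 0.2573/(2π·0.001016) = 40.3 W/m·K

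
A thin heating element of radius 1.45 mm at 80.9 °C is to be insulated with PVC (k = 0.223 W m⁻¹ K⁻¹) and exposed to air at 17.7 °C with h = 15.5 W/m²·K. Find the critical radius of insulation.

For a cylinder, r_cr = k_ins/h = 0.223/15.5 = 0.0144 m = 1.44 cm

r_cr = 1.44 cm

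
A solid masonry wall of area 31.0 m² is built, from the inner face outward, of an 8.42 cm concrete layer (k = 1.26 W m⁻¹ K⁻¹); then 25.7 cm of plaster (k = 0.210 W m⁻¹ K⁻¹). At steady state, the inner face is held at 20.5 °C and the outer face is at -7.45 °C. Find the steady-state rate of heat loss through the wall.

Q = 671 W

Resistance network (inner→outer):
  R_concrete = L/(kA) = 0.0842/(1.26·31.0) = 0.002156 K/W
  R_plaster = L/(kA) = 0.257/(0.210·31.0) = 0.03948 K/W
ΣR = 0.002156 + 0.03948 = 0.04164 K/W
Q = ΔT/ΣR = (20.5 °C − -7.45 °C)/0.04164 = 671 W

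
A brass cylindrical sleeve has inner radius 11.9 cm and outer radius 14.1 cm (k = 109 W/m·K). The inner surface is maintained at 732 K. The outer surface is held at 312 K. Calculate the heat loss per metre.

Q' = 1700 kW/m

Q' = 2πk·ΔT/ln(r₂/r₁) = 2π × 109 × 420 / ln(0.141/0.119) = 1.70×10^6 W/m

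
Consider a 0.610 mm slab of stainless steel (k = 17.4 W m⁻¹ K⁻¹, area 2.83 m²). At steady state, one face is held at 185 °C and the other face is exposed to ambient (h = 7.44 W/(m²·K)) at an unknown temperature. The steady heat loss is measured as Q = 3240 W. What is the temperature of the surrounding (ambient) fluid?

Series resistances:
  R_stainless steel = L/(kA) = 6.10×10^-4/(17.4·2.83) = 1.239×10^-5 K/W
  R_conv,out = 1/(hA) = 1/(7.44·2.83) = 0.04749 K/W
ΣR = 0.04751 K/W
ΔT = Q·ΣR = 3240 × 0.04751 = 153.9 K
Heat flows outward, so T_out = T_in − ΔT = 185 − 153.9 = 31.1 °C

T_out = 31.1 °C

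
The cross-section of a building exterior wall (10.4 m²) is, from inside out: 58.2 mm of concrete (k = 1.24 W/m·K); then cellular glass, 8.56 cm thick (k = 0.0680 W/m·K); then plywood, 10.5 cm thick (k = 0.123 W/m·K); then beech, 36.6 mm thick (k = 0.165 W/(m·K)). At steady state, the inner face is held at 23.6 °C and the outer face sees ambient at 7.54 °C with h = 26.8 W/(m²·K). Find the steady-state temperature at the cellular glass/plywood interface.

Series thermal resistances, inner to outer:
  R_concrete = L/(kA) = 0.0582/(1.24·10.4) = 0.004513 K/W
  R_cellular glass = L/(kA) = 0.0856/(0.0680·10.4) = 0.1210 K/W
  R_plywood = L/(kA) = 0.105/(0.123·10.4) = 0.08208 K/W
  R_beech = L/(kA) = 0.0366/(0.165·10.4) = 0.02133 K/W
  R_conv,out = 1/(hA) = 1/(26.8·10.4) = 0.003588 K/W
ΣR = 0.004513 + 0.1210 + 0.08208 + 0.02133 + 0.003588 = 0.2325 K/W
Q = ΔT/ΣR = (23.6 °C − 7.54 °C)/0.2325 = 69.08 W
From the inner boundary to the cellular glass/plywood interface, ΣR_partial = 0.1255 K/W.
T_interface = T_in − Q·ΣR_partial = 23.6 °C − (69.08)(0.1255) = 14.9 °C

T = 14.9 °C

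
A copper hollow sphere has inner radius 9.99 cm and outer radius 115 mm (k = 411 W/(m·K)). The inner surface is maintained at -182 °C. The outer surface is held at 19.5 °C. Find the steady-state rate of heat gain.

Q = 4πk·ΔT/(1/r₁ − 1/r₂) = 4π × 411 × 201.5 / (1/0.0999 − 1/0.115) = 7.92×10^5 W

Q = 792 kW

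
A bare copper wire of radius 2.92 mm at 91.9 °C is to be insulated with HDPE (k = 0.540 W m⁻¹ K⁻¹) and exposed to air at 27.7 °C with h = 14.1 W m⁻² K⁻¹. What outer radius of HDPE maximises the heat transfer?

For a cylinder, r_cr = k_ins/h = 0.540/14.1 = 0.0383 m = 3.83 cm

r_cr = 3.83 cm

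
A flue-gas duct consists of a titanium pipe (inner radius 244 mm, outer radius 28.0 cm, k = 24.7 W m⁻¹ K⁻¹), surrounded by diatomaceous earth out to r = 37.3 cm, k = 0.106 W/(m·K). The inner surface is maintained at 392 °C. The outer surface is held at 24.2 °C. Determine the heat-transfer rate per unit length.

Q' = 852 W/m

Series thermal resistances, inner to outer:
  R'_titanium = ln(0.280/0.244)/(2πk) = 0.1376/(2π·24.7) = 8.868×10^-4 m·K/W
  R'_diatomaceous earth = ln(0.373/0.280)/(2πk) = 0.2868/(2π·0.106) = 0.4306 m·K/W
ΣR = 8.868×10^-4 + 0.4306 = 0.4315 m·K/W
Q' = ΔT/ΣR = (392 °C − 24.2 °C)/0.4315 = 852 W/m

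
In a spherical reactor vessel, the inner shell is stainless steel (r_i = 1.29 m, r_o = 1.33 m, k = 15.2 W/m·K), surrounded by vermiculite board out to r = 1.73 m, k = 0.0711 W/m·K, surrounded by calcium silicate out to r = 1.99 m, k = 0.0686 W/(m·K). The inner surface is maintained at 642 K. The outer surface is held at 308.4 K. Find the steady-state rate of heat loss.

Treat each layer as a resistance in series:
  R_stainless steel = (1/1.29 − 1/1.33)/(4πk) = 0.02331/(4π·15.2) = 1.221×10^-4 K/W
  R_vermiculite board = (1/1.33 − 1/1.73)/(4πk) = 0.1738/(4π·0.0711) = 0.1946 K/W
  R_calcium silicate = (1/1.73 − 1/1.99)/(4πk) = 0.07552/(4π·0.0686) = 0.08761 K/W
ΣR = 1.221×10^-4 + 0.1946 + 0.08761 = 0.2823 K/W
Q = ΔT/ΣR = (642 K − 308.4 K)/0.2823 = 1180 W

Q = 1180 W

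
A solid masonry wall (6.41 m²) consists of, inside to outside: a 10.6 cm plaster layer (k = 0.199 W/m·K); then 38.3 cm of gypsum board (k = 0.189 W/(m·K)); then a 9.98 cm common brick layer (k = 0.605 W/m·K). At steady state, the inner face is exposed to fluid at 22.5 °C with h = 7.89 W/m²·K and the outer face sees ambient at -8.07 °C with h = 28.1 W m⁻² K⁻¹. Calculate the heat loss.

Resistance network (inner→outer):
  R_conv,in = 1/(hA) = 1/(7.89·6.41) = 0.01977 K/W
  R_plaster = L/(kA) = 0.106/(0.199·6.41) = 0.08310 K/W
  R_gypsum board = L/(kA) = 0.383/(0.189·6.41) = 0.3161 K/W
  R_common brick = L/(kA) = 0.0998/(0.605·6.41) = 0.02573 K/W
  R_conv,out = 1/(hA) = 1/(28.1·6.41) = 0.005552 K/W
ΣR = 0.01977 + 0.08310 + 0.3161 + 0.02573 + 0.005552 = 0.4503 K/W
Q = ΔT/ΣR = (22.5 °C − -8.07 °C)/0.4503 = 67.9 W

Q = 67.9 W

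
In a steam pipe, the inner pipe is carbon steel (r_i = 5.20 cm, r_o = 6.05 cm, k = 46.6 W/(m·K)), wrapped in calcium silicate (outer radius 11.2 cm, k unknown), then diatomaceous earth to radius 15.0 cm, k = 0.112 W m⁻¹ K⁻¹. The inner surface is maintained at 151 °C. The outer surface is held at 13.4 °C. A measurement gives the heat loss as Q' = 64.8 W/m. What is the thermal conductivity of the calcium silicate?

ΣR = ΔT/Q' = |151 − 13.4|/64.8 = 2.123 m·K/W
Known resistances:
  R'_carbon steel = ln(0.0605/0.0520)/(2πk) = 0.1514/(2π·46.6) = 5.171×10^-4 m·K/W
  R'_diatomaceous earth = ln(0.150/0.112)/(2πk) = 0.2921/(2π·0.112) = 0.4151 m·K/W
R_calcium silicate = ΣR − ΣR_known = 2.123 − 0.4156 = 1.707 m·K/W
ln(r₂/r₁)/(2πk) = 1.707 ⇒ k = 0.6159/(2π·1.707) = 0.0574 W/m·K

k = 0.0574 W/m·K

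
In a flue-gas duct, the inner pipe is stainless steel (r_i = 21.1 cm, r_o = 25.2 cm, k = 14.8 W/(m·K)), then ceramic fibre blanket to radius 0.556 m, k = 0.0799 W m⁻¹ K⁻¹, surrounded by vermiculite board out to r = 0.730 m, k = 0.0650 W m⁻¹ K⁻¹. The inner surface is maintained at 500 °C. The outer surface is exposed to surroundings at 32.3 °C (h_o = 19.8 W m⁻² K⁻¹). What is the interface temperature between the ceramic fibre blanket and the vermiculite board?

T = 173 °C

Resistance network (inner→outer):
  R'_stainless steel = ln(0.252/0.211)/(2πk) = 0.1776/(2π·14.8) = 0.001910 m·K/W
  R'_ceramic fibre blanket = ln(0.556/0.252)/(2πk) = 0.7913/(2π·0.0799) = 1.576 m·K/W
  R'_vermiculite board = ln(0.730/0.556)/(2πk) = 0.2723/(2π·0.0650) = 0.6667 m·K/W
  R'_conv,out = 1/(2πr h) = 1/(2π·0.730·19.8) = 0.01101 m·K/W
ΣR = 0.001910 + 1.576 + 0.6667 + 0.01101 = 2.256 m·K/W
Q' = ΔT/ΣR = (500 °C − 32.3 °C)/2.256 = 207.3 W/m
From the inner boundary to the ceramic fibre blanket/vermiculite board interface, ΣR_partial = 1.578 m·K/W.
T_interface = T_in − Q'·ΣR_partial = 500 °C − (207.3)(1.578) = 173 °C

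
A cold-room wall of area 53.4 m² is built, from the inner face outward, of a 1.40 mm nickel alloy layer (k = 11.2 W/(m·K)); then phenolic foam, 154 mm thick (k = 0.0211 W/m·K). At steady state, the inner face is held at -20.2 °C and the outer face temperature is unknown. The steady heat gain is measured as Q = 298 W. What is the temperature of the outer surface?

T_out = 20.5 °C

Series resistances:
  R_nickel alloy = L/(kA) = 0.00140/(11.2·53.4) = 2.341×10^-6 K/W
  R_phenolic foam = L/(kA) = 0.154/(0.0211·53.4) = 0.1367 K/W
ΣR = 0.1367 K/W
ΔT = Q·ΣR = 298 × 0.1367 = 40.74 K
Heat flows inward, so T_out = T_in + ΔT = -20.2 + 40.74 = 20.5 °C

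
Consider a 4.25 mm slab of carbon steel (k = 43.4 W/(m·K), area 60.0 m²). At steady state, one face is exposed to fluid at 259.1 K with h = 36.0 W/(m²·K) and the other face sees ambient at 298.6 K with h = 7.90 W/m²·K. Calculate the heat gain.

Q = 15.3 kW

Treat each layer as a resistance in series:
  R_conv,in = 1/(hA) = 1/(36.0·60.0) = 4.630×10^-4 K/W
  R_carbon steel = L/(kA) = 0.00425/(43.4·60.0) = 1.632×10^-6 K/W
  R_conv,out = 1/(hA) = 1/(7.90·60.0) = 0.002110 K/W
ΣR = 4.630×10^-4 + 1.632×10^-6 + 0.002110 = 0.002575 K/W
Q = ΔT/ΣR = (259.1 K − 298.6 K)/0.002575 = -15300 W
(Negative Q ⇒ heat flows inward; heat gain = 15300 W.)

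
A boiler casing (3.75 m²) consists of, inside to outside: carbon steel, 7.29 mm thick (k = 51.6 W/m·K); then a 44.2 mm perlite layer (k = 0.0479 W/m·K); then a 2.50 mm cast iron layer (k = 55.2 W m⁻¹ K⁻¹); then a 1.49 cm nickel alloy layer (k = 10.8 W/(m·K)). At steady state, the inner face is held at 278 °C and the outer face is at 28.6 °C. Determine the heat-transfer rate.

Q = 1010 W

Resistance network (inner→outer):
  R_carbon steel = L/(kA) = 0.00729/(51.6·3.75) = 3.767×10^-5 K/W
  R_perlite = L/(kA) = 0.0442/(0.0479·3.75) = 0.2461 K/W
  R_cast iron = L/(kA) = 0.00250/(55.2·3.75) = 1.208×10^-5 K/W
  R_nickel alloy = L/(kA) = 0.0149/(10.8·3.75) = 3.679×10^-4 K/W
ΣR = 3.767×10^-5 + 0.2461 + 1.208×10^-5 + 3.679×10^-4 = 0.2465 K/W
Q = ΔT/ΣR = (278 °C − 28.6 °C)/0.2465 = 1010 W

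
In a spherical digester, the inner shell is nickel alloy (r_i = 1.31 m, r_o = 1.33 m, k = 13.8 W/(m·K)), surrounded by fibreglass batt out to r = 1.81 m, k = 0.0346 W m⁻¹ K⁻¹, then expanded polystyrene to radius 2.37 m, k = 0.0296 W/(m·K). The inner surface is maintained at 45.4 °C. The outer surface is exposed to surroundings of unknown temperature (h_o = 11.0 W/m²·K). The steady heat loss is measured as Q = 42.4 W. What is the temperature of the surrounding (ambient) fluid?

Sum the resistances:
  R_nickel alloy = (1/1.31 − 1/1.33)/(4πk) = 0.01148/(4π·13.8) = 6.619×10^-5 K/W
  R_fibreglass batt = (1/1.33 − 1/1.81)/(4πk) = 0.1994/(4π·0.0346) = 0.4586 K/W
  R_expanded polystyrene = (1/1.81 − 1/2.37)/(4πk) = 0.1305/(4π·0.0296) = 0.3510 K/W
  R_conv,out = 1/(4πr²h) = 1/(4π·2.37²·11.0) = 0.001288 K/W
ΣR = 0.8109 K/W
ΔT = Q·ΣR = 42.4 × 0.8109 = 34.38 K
Heat flows outward, so T_out = T_in − ΔT = 45.4 − 34.38 = 11.0 °C

T_out = 11.0 °C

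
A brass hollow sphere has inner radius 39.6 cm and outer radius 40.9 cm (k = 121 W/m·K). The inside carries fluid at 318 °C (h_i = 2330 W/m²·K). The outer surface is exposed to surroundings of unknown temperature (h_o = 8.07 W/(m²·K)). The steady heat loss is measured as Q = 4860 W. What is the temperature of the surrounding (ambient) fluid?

Sum the resistances:
  R_conv,in = 1/(4πr²h) = 1/(4π·0.396²·2330) = 2.178×10^-4 K/W
  R_brass = (1/0.396 − 1/0.409)/(4πk) = 0.08026/(4π·121) = 5.279×10^-5 K/W
  R_conv,out = 1/(4πr²h) = 1/(4π·0.409²·8.07) = 0.05895 K/W
ΣR = 0.05922 K/W
ΔT = Q·ΣR = 4860 × 0.05922 = 287.8 K
Heat flows outward, so T_out = T_in − ΔT = 318 − 287.8 = 30.2 °C

T_out = 30.2 °C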